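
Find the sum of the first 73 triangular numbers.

Σ i(i+1)/2 = (Σi² + Σi) / 2 over i = 1..73.
Σi = 2701 and Σi² = 132349.
(1·132349 + 1·2701) / 2 = 135050/2 = 67525.

67525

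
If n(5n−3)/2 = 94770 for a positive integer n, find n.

195

Set n(5n−3)/2 = 94770, giving 5n² − 3n − 189540 = 0.
The discriminant is 9 + 40·94770 = 3790809, and √3790809 = 1947.
So n = (3 + 1947) / 10 = 1950/10 = 195.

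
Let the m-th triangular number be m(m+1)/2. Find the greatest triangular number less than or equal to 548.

528

Solve n(n+1)/2 ≤ 548 for integer n.
n = 32 gives 528 ≤ 548, while n = 33 gives 561 > 548; so the answer is 528.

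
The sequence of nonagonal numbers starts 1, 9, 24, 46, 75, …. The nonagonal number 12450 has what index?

60

Set n(7n−5)/2 = 12450, giving 7n² − 5n − 24900 = 0.
The discriminant is 25 + 56·12450 = 697225, and √697225 = 835.
So n = (5 + 835) / 14 = 840/14 = 60.
Check: 60·(7·60 − 5)/2 = 12450. ✓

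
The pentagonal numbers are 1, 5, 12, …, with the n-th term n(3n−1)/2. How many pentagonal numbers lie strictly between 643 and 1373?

The n-th pentagonal number is n(3n−1)/2.
Smallest index with value > 643: n = 21 (giving 651).
Largest index with value < 1373: n = 30 (giving 1335).
Indices 21 through 30: 10 terms.

10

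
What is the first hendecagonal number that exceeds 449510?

Solve n(9n−7)/2 > 449510 for integer n.
The largest n with value ≤ 449510 is 316 (since 448246 ≤ 449510 < 451091), so the first above is n = 317, value 451091.

451091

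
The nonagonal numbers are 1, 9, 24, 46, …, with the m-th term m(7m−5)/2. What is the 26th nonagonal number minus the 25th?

Consecutive nonagonal numbers differ by 7n − 6: here 7·26 − 6 = 176.

176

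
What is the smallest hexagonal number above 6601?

6670

Solve n(2n−1) > 6601 for integer n.
The largest n with value ≤ 6601 is 57 (since 6441 ≤ 6601 < 6670), so the first above is n = 58, value 6670.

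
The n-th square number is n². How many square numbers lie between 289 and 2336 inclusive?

32

The n-th square number is n².
Smallest index with value ≥ 289: n = 17 (giving 289).
Largest index with value ≤ 2336: n = 48 (giving 2304).
Indices 17 through 48: 32 terms.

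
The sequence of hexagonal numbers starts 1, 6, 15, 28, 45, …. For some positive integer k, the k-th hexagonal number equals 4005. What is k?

Set n(2n−1) = 4005, giving 2n² − n − 4005 = 0.
The discriminant is 1 + 8·4005 = 32041, and √32041 = 179.
So n = (1 + 179) / 4 = 180/4 = 45.
Check: 45·(2·45 − 1) = 4005. ✓

45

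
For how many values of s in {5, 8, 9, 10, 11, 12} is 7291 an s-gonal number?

s = 5: P(5, 69) = 7107 and P(5, 70) = 7315; 7291 is not s-gonal.
s = 8: P(8, 49) = 7105 and P(8, 50) = 7400; 7291 is not s-gonal.
s = 9: P(9, 46) = 7291. ✓
s = 10: P(10, 43) = 7267 and P(10, 44) = 7612; 7291 is not s-gonal.
s = 11: P(11, 40) = 7060 and P(11, 41) = 7421; 7291 is not s-gonal.
s = 12: P(12, 38) = 7068 and P(12, 39) = 7449; 7291 is not s-gonal.
Hits: s ∈ {9} → 1.

1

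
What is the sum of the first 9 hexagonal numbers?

Σ i(2i−1) = 2Σi² − Σi over i = 1..9.
Σi = 45 and Σi² = 285.
2·285 − 1·45 = 525.

525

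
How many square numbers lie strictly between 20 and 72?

4

The n-th square number is n².
Smallest index with value > 20: n = 5 (giving 25).
Largest index with value < 72: n = 8 (giving 64).
Indices 5 through 8: 4 terms.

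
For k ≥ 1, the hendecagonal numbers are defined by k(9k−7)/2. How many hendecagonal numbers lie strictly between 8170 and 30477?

The n-th hendecagonal number is n(9n−7)/2.
Smallest index with value > 8170: n = 44 (giving 8558).
Largest index with value < 30477: n = 82 (giving 29971).
Indices 44 through 82: 39 terms.

39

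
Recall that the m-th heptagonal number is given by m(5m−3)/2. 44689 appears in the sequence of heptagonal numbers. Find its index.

Set n(5n−3)/2 = 44689, giving 5n² − 3n − 89378 = 0.
The discriminant is 9 + 40·44689 = 1787569, and √1787569 = 1337.
So n = (3 + 1337) / 10 = 1340/10 = 134.

134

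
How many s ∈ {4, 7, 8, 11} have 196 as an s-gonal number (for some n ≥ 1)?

s = 4: P(4, 14) = 196. ✓
s = 7: P(7, 9) = 189 and P(7, 10) = 235; 196 is not s-gonal.
s = 8: P(8, 8) = 176 and P(8, 9) = 225; 196 is not s-gonal.
s = 11: P(11, 7) = 196. ✓
Hits: s ∈ {4, 11} → 2.

2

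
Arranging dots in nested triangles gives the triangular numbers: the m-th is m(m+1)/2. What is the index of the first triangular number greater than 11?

5

Solve n(n+1)/2 > 11 for integer n.
The largest n with value ≤ 11 is 4 (since 10 ≤ 11 < 15), so the first above is n = 5, value 15.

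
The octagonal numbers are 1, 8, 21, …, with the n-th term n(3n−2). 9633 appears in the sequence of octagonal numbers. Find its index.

57

Set n(3n−2) = 9633, giving 3n² − 2n − 9633 = 0.
So n = (2 + 340) / 6 = 342/6 = 57.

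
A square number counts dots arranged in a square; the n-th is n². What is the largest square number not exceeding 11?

Solve n² ≤ 11 for integer n.
n = 3 gives 9 ≤ 11, while n = 4 gives 16 > 11; so the answer is 9.

9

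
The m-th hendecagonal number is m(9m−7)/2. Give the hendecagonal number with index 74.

The 74th hendecagonal number is n(9n−7)/2 with n = 74.
74·(9·74 − 7)/2 = 74·659/2 = 24383.

24383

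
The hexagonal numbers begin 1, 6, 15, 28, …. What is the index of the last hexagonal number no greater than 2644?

36

Solve n(2n−1) ≤ 2644 for integer n.
n = 36 gives 2556 ≤ 2644, while n = 37 gives 2701 > 2644; so the answer is index 36.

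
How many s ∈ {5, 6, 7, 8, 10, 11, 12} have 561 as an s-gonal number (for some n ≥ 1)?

s = 5: P(5, 19) = 532 and P(5, 20) = 590; 561 is not s-gonal.
s = 6: P(6, 17) = 561. ✓
s = 7: P(7, 15) = 540 and P(7, 16) = 616; 561 is not s-gonal.
s = 8: P(8, 14) = 560 and P(8, 15) = 645; 561 is not s-gonal.
s = 10: P(10, 12) = 540 and P(10, 13) = 637; 561 is not s-gonal.
s = 11: P(11, 11) = 506 and P(11, 12) = 606; 561 is not s-gonal.
s = 12: P(12, 11) = 561. ✓
Hits: s ∈ {6, 12} → 2.

2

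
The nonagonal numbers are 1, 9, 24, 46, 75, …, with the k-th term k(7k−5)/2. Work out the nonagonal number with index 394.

The 394th nonagonal number is n(7n−5)/2 with n = 394.
394·(7·394 − 5)/2 = 394·2753/2 = 542341.

542341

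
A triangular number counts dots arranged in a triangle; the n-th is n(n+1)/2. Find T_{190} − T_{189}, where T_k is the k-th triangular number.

Consecutive triangular numbers differ by n: T_{190} − T_{189} = 190.

190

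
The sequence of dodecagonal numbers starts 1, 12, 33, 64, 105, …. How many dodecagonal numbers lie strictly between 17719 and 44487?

35

The n-th dodecagonal number is n(5n−4).
Smallest index with value > 17719: n = 60 (giving 17760).
Largest index with value < 44487: n = 94 (giving 43804).
Indices 60 through 94: 35 terms.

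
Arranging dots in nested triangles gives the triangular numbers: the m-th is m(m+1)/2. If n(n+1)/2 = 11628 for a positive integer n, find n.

Set n(n+1)/2 = 11628, giving n² + n − 23256 = 0.
The discriminant is 1 + 8·11628 = 93025, and √93025 = 305.
So n = (-1 + 305) / 2 = 304/2 = 152.

152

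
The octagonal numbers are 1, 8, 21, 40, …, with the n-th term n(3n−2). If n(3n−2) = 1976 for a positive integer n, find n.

26

Set n(3n−2) = 1976, giving 3n² − 2n − 1976 = 0.
The discriminant is 4 + 12·1976 = 23716, and √23716 = 154.
So n = (2 + 154) / 6 = 156/6 = 26.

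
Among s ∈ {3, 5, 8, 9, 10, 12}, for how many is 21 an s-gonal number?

s = 3: P(3, 6) = 21. ✓
s = 5: P(5, 3) = 12 and P(5, 4) = 22; 21 is not s-gonal.
s = 8: P(8, 3) = 21. ✓
s = 9: P(9, 2) = 9 and P(9, 3) = 24; 21 is not s-gonal.
s = 10: P(10, 2) = 10 and P(10, 3) = 27; 21 is not s-gonal.
s = 12: P(12, 2) = 12 and P(12, 3) = 33; 21 is not s-gonal.
Hits: s ∈ {3, 8} → 2.

2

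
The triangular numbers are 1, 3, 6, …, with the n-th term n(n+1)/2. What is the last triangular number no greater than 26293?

26106

Solve n(n+1)/2 ≤ 26293 for integer n.
n = 228 gives 26106 ≤ 26293, while n = 229 gives 26335 > 26293; so the answer is 26106.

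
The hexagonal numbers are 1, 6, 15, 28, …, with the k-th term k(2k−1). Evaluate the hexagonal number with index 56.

6216

56·(2·56 − 1) = 56·111 = 6216.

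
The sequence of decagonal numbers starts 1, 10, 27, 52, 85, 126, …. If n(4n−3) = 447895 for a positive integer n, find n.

Set n(4n−3) = 447895, giving 4n² − 3n − 447895 = 0.
The discriminant is 9 + 16·447895 = 7166329, and √7166329 = 2677.
So n = (3 + 2677) / 8 = 2680/8 = 335.

335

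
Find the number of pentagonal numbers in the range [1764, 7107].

The n-th pentagonal number is n(3n−1)/2.
Smallest index with value ≥ 1764: n = 35 (giving 1820).
Largest index with value ≤ 7107: n = 69 (giving 7107).
Indices 35 through 69: 35 terms.

35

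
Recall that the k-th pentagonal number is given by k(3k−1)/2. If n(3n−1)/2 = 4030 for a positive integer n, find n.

52

Set n(3n−1)/2 = 4030, giving 3n² − n − 8060 = 0.
The discriminant is 1 + 24·4030 = 96721, and √96721 = 311.
So n = (1 + 311) / 6 = 312/6 = 52.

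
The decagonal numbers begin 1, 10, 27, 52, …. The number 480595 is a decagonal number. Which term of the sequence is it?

347

Set n(4n−3) = 480595, giving 4n² − 3n − 480595 = 0.
So n = (3 + 2773) / 8 = 2776/8 = 347.
Check: 347·(4·347 − 3) = 480595. ✓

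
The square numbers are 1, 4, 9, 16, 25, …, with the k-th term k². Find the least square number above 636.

Solve n² > 636 for integer n.
The largest n with value ≤ 636 is 25 (since 625 ≤ 636 < 676), so the first above is n = 26, value 676.

676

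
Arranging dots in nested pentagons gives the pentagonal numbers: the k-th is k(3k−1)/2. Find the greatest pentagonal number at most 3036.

Solve n(3n−1)/2 ≤ 3036 for integer n.
n = 45 gives 3015 ≤ 3036, while n = 46 gives 3151 > 3036; so the answer is 3015.

3015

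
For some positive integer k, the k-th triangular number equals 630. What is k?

Set n(n+1)/2 = 630, giving n² + n − 1260 = 0.
The discriminant is 1 + 8·630 = 5041, and √5041 = 71.
So n = (-1 + 71) / 2 = 70/2 = 35.
Check: 35·36/2 = 630. ✓

35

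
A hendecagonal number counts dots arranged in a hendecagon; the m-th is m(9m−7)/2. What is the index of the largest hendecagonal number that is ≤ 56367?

112

Solve n(9n−7)/2 ≤ 56367 for integer n.
n = 112 gives 56056 ≤ 56367, while n = 113 gives 57065 > 56367; so the answer is index 112.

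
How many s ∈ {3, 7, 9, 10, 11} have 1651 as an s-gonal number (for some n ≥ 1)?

1

s = 3: P(3, 56) = 1596 and P(3, 57) = 1653; 1651 is not s-gonal.
s = 7: P(7, 26) = 1651. ✓
s = 9: P(9, 22) = 1639 and P(9, 23) = 1794; 1651 is not s-gonal.
s = 10: P(10, 20) = 1540 and P(10, 21) = 1701; 1651 is not s-gonal.
s = 11: P(11, 19) = 1558 and P(11, 20) = 1730; 1651 is not s-gonal.
Hits: s ∈ {7} → 1.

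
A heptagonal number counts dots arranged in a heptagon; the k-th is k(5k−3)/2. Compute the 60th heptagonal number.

The 60th heptagonal number is n(5n−3)/2 with n = 60.
60·(5·60 − 3)/2 = 60·297/2 = 8910.

8910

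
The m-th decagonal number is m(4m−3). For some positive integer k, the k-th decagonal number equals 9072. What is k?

Set n(4n−3) = 9072, giving 4n² − 3n − 9072 = 0.
The discriminant is 9 + 16·9072 = 145161, and √145161 = 381.
So n = (3 + 381) / 8 = 384/8 = 48.

48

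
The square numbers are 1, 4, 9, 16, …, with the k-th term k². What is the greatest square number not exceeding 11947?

11881

Solve n² ≤ 11947 for integer n.
n = 109 gives 11881 ≤ 11947, while n = 110 gives 12100 > 11947; so the answer is 11881.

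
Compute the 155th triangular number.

The 155th triangular number is n(n+1)/2 with n = 155.
155·156/2 = 24180/2 = 12090.

12090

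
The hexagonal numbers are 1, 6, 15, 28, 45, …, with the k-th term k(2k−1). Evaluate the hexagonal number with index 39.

3003

The 39th hexagonal number is n(2n−1) with n = 39.
39·(2·39 − 1) = 39·77 = 3003.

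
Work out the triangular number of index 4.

10

The 4th triangular number is n(n+1)/2 with n = 4.
4·5/2 = 20/2 = 10.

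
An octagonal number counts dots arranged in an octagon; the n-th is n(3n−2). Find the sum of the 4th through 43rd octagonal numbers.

Σ i(3i−2) = 3Σi² − 2Σi over i = 4..43.
Σi = 946 − 6 = 940 and Σi² = 27434 − 14 = 27420.
3·27420 − 2·940 = 80380.

80380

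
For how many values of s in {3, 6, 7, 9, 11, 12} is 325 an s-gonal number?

3

s = 3: P(3, 25) = 325. ✓
s = 6: P(6, 13) = 325. ✓
s = 7: P(7, 11) = 286 and P(7, 12) = 342; 325 is not s-gonal.
s = 9: P(9, 10) = 325. ✓
s = 11: P(11, 8) = 260 and P(11, 9) = 333; 325 is not s-gonal.
s = 12: P(12, 8) = 288 and P(12, 9) = 369; 325 is not s-gonal.
Hits: s ∈ {3, 6, 9} → 3.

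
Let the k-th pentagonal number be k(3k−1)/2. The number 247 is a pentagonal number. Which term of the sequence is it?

13

Set n(3n−1)/2 = 247, giving 3n² − n − 494 = 0.
The discriminant is 1 + 24·247 = 5929, and √5929 = 77.
So n = (1 + 77) / 6 = 78/6 = 13.
Check: 13·(3·13 − 1)/2 = 247. ✓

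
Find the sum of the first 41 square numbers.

Σ_{i=1}^{41} i² = 41·42·83/6 = 23821.

23821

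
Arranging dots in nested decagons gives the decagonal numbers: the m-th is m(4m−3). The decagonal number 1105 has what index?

Set n(4n−3) = 1105, giving 4n² − 3n − 1105 = 0.
The discriminant is 9 + 16·1105 = 17689, and √17689 = 133.
So n = (3 + 133) / 8 = 136/8 = 17.
Check: 17·(4·17 − 3) = 1105. ✓

17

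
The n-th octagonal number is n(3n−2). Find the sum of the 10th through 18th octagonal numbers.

5220

Σ i(3i−2) = 3Σi² − 2Σi over i = 10..18.
Σi = 171 − 45 = 126 and Σi² = 2109 − 285 = 1824.
3·1824 − 2·126 = 5220.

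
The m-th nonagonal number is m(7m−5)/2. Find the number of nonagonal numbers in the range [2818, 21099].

The n-th nonagonal number is n(7n−5)/2.
Smallest index with value ≥ 2818: n = 29 (giving 2871).
Largest index with value ≤ 21099: n = 78 (giving 21099).
Indices 29 through 78: 50 terms.

50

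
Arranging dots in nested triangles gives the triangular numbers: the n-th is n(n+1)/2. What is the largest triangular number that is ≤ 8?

6

Solve n(n+1)/2 ≤ 8 for integer n.
n = 3 gives 6 ≤ 8, while n = 4 gives 10 > 8; so the answer is 6.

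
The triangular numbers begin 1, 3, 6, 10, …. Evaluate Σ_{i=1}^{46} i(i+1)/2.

Σ i(i+1)/2 = (Σi² + Σi) / 2 over i = 1..46.
Σi = 1081 and Σi² = 33511.
(1·33511 + 1·1081) / 2 = 34592/2 = 17296.

17296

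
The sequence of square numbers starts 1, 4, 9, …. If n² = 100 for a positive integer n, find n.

10

We need n² = 100, so n = √100 = 10.
Check: 10² = 100. ✓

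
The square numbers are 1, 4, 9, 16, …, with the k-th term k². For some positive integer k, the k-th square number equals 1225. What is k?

We need n² = 1225, so n = √1225 = 35.
Check: 35² = 1225. ✓

35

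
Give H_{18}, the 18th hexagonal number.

630

The 18th hexagonal number is n(2n−1) with n = 18.
18·(2·18 − 1) = 18·35 = 630.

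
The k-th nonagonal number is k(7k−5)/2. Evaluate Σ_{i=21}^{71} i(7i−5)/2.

410516

Σ i(7i−5)/2 = (7Σi² − 5Σi) / 2 over i = 21..71.
Σi = 2556 − 210 = 2346 and Σi² = 121836 − 2870 = 118966.
(7·118966 − 5·2346) / 2 = 821032/2 = 410516.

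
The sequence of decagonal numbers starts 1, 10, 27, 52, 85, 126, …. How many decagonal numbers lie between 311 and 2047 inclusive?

14

The n-th decagonal number is n(4n−3).
Smallest index with value ≥ 311: n = 10 (giving 370).
Largest index with value ≤ 2047: n = 23 (giving 2047).
Indices 10 through 23: 14 terms.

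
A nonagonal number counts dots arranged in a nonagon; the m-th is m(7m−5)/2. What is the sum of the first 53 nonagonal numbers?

175059

Σ i(7i−5)/2 = (7Σi² − 5Σi) / 2 over i = 1..53.
Σi = 1431 and Σi² = 51039.
(7·51039 − 5·1431) / 2 = 350118/2 = 175059.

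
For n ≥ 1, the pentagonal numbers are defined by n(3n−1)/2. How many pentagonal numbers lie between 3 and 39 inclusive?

The n-th pentagonal number is n(3n−1)/2.
Smallest index with value ≥ 3: n = 2 (giving 5).
Largest index with value ≤ 39: n = 5 (giving 35).
Indices 2 through 5: 4 terms.

4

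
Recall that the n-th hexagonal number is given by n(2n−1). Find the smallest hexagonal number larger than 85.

91

Solve n(2n−1) > 85 for integer n.
The largest n with value ≤ 85 is 6 (since 66 ≤ 85 < 91), so the first above is n = 7, value 91.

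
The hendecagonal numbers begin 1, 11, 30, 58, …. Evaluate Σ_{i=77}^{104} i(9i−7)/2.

Σ i(9i−7)/2 = (9Σi² − 7Σi) / 2 over i = 77..104.
Σi = 5460 − 2926 = 2534 and Σi² = 380380 − 149226 = 231154.
(9·231154 − 7·2534) / 2 = 2062648/2 = 1031324.

1031324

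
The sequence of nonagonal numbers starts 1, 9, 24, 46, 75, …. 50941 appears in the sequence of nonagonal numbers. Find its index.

121

Set n(7n−5)/2 = 50941, giving 7n² − 5n − 101882 = 0.
The discriminant is 25 + 56·50941 = 2852721, and √2852721 = 1689.
So n = (5 + 1689) / 14 = 1694/14 = 121.
Check: 121·(7·121 − 5)/2 = 50941. ✓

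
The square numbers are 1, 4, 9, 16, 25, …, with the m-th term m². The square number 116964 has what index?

342

We need n² = 116964, so n = √116964 = 342.
Check: 342² = 116964. ✓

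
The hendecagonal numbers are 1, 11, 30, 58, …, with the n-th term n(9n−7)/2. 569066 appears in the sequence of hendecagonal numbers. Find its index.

356

Set n(9n−7)/2 = 569066, giving 9n² − 7n − 1138132 = 0.
The discriminant is 49 + 72·569066 = 40972801, and √40972801 = 6401.
So n = (7 + 6401) / 18 = 6408/18 = 356.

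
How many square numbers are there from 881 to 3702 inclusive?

31

The n-th square number is n².
Smallest index with value ≥ 881: n = 30 (giving 900).
Largest index with value ≤ 3702: n = 60 (giving 3600).
Indices 30 through 60: 31 terms.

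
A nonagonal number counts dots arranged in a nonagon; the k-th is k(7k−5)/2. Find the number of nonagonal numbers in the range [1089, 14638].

The n-th nonagonal number is n(7n−5)/2.
Smallest index with value ≥ 1089: n = 18 (giving 1089).
Largest index with value ≤ 14638: n = 65 (giving 14625).
Indices 18 through 65: 48 terms.

48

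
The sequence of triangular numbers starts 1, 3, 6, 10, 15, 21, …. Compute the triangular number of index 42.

903

42·43/2 = 1806/2 = 903.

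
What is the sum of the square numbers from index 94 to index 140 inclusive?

Σ_{i=94}^{140} i² = 924490 − 272459 = 652031.

652031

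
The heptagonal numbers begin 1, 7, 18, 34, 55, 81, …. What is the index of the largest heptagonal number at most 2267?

Solve n(5n−3)/2 ≤ 2267 for integer n.
n = 30 gives 2205 ≤ 2267, while n = 31 gives 2356 > 2267; so the answer is index 30.

30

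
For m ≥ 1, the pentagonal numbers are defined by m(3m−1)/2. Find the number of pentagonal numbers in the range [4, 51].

5

The n-th pentagonal number is n(3n−1)/2.
Smallest index with value ≥ 4: n = 2 (giving 5).
Largest index with value ≤ 51: n = 6 (giving 51).
Indices 2 through 6: 5 terms.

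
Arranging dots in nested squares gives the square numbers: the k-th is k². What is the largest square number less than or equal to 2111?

2025

Solve n² ≤ 2111 for integer n.
n = 45 gives 2025 ≤ 2111, while n = 46 gives 2116 > 2111; so the answer is 2025.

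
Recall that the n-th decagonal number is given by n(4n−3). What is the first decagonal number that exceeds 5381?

Solve n(4n−3) > 5381 for integer n.
The largest n with value ≤ 5381 is 37 (since 5365 ≤ 5381 < 5662), so the first above is n = 38, value 5662.

5662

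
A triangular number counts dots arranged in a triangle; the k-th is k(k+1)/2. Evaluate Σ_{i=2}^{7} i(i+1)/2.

83

Σ i(i+1)/2 = (Σi² + Σi) / 2 over i = 2..7.
Σi = 28 − 1 = 27 and Σi² = 140 − 1 = 139.
(1·139 + 1·27) / 2 = 166/2 = 83.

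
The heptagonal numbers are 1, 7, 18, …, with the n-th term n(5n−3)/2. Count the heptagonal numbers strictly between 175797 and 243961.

The n-th heptagonal number is n(5n−3)/2.
Smallest index with value > 175797: n = 266 (giving 176491).
Largest index with value < 243961: n = 312 (giving 242892).
Indices 266 through 312: 47 terms.

47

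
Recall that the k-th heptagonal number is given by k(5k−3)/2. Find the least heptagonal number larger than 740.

783

Solve n(5n−3)/2 > 740 for integer n.
The largest n with value ≤ 740 is 17 (since 697 ≤ 740 < 783), so the first above is n = 18, value 783.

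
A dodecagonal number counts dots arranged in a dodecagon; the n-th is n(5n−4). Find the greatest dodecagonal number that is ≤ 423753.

422241

Solve n(5n−4) ≤ 423753 for integer n.
n = 291 gives 422241 ≤ 423753, while n = 292 gives 425152 > 423753; so the answer is 422241.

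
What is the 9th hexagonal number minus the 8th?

33

Consecutive hexagonal numbers differ by 4n − 3: here 4·9 − 3 = 33.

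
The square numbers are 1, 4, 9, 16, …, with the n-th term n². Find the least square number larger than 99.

Solve n² > 99 for integer n.
The largest n with value ≤ 99 is 9 (since 81 ≤ 99 < 100), so the first above is n = 10, value 100.

100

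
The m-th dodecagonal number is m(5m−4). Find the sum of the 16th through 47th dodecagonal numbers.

Σ i(5i−4) = 5Σi² − 4Σi over i = 16..47.
Σi = 1128 − 120 = 1008 and Σi² = 35720 − 1240 = 34480.
5·34480 − 4·1008 = 168368.

168368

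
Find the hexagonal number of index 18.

630

The 18th hexagonal number is n(2n−1) with n = 18.
18·(2·18 − 1) = 18·35 = 630.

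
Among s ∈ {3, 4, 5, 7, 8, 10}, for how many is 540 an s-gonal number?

2

s = 3: P(3, 32) = 528 and P(3, 33) = 561; 540 is not s-gonal.
s = 4: P(4, 23) = 529 and P(4, 24) = 576; 540 is not s-gonal.
s = 5: P(5, 19) = 532 and P(5, 20) = 590; 540 is not s-gonal.
s = 7: P(7, 15) = 540. ✓
s = 8: P(8, 13) = 481 and P(8, 14) = 560; 540 is not s-gonal.
s = 10: P(10, 12) = 540. ✓
Hits: s ∈ {7, 10} → 2.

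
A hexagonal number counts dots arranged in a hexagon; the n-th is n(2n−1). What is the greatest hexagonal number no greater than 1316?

1225

Solve n(2n−1) ≤ 1316 for integer n.
n = 25 gives 1225 ≤ 1316, while n = 26 gives 1326 > 1316; so the answer is 1225.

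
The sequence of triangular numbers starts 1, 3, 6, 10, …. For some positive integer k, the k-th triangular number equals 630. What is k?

35

Set n(n+1)/2 = 630, giving n² + n − 1260 = 0.
So n = (-1 + 71) / 2 = 70/2 = 35.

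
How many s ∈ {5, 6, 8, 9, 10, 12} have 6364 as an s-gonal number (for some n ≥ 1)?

s = 5: P(5, 65) = 6305 and P(5, 66) = 6501; 6364 is not s-gonal.
s = 6: P(6, 56) = 6216 and P(6, 57) = 6441; 6364 is not s-gonal.
s = 8: P(8, 46) = 6256 and P(8, 47) = 6533; 6364 is not s-gonal.
s = 9: P(9, 43) = 6364. ✓
s = 10: P(10, 40) = 6280 and P(10, 41) = 6601; 6364 is not s-gonal.
s = 12: P(12, 36) = 6336 and P(12, 37) = 6697; 6364 is not s-gonal.
Hits: s ∈ {9} → 1.

1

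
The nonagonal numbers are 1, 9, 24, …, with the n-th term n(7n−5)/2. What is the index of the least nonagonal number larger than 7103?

46

Solve n(7n−5)/2 > 7103 for integer n.
The largest n with value ≤ 7103 is 45 (since 6975 ≤ 7103 < 7291), so the first above is n = 46, value 7291.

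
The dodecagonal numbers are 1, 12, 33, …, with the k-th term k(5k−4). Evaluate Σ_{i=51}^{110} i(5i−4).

2014730

Σ i(5i−4) = 5Σi² − 4Σi over i = 51..110.
Σi = 6105 − 1275 = 4830 and Σi² = 449735 − 42925 = 406810.
5·406810 − 4·4830 = 2014730.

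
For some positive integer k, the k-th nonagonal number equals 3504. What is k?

32

Set n(7n−5)/2 = 3504, giving 7n² − 5n − 7008 = 0.
The discriminant is 25 + 56·3504 = 196249, and √196249 = 443.
So n = (5 + 443) / 14 = 448/14 = 32.
Check: 32·(7·32 − 5)/2 = 3504. ✓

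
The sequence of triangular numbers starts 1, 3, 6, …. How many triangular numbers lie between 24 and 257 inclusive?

16

The n-th triangular number is n(n+1)/2.
Smallest index with value ≥ 24: n = 7 (giving 28).
Largest index with value ≤ 257: n = 22 (giving 253).
Indices 7 through 22: 16 terms.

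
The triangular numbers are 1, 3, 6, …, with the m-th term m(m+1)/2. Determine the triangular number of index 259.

33670

The 259th triangular number is n(n+1)/2 with n = 259.
259·260/2 = 67340/2 = 33670.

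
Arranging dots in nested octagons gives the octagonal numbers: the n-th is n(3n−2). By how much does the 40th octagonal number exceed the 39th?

Consecutive octagonal numbers differ by 6n − 5: here 6·40 − 5 = 235.

235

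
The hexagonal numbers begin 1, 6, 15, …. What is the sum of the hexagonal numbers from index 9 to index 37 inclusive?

Σ i(2i−1) = 2Σi² − Σi over i = 9..37.
Σi = 703 − 36 = 667 and Σi² = 17575 − 204 = 17371.
2·17371 − 1·667 = 34075.

34075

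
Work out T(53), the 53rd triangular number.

53·54/2 = 2862/2 = 1431.

1431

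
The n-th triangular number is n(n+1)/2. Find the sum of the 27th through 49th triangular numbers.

17549

Σ i(i+1)/2 = (Σi² + Σi) / 2 over i = 27..49.
Σi = 1225 − 351 = 874 and Σi² = 40425 − 6201 = 34224.
(1·34224 + 1·874) / 2 = 35098/2 = 17549.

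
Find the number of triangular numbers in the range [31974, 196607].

The n-th triangular number is n(n+1)/2.
Smallest index with value ≥ 31974: n = 253 (giving 32131).
Largest index with value ≤ 196607: n = 626 (giving 196251).
Indices 253 through 626: 374 terms.

374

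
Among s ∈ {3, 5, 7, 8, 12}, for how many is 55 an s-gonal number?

2

s = 3: P(3, 10) = 55. ✓
s = 5: P(5, 6) = 51 and P(5, 7) = 70; 55 is not s-gonal.
s = 7: P(7, 5) = 55. ✓
s = 8: P(8, 4) = 40 and P(8, 5) = 65; 55 is not s-gonal.
s = 12: P(12, 3) = 33 and P(12, 4) = 64; 55 is not s-gonal.
Hits: s ∈ {3, 7} → 2.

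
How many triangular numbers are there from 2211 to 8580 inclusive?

65

The n-th triangular number is n(n+1)/2.
Smallest index with value ≥ 2211: n = 66 (giving 2211).
Largest index with value ≤ 8580: n = 130 (giving 8515).
Indices 66 through 130: 65 terms.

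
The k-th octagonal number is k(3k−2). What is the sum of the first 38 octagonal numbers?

Σ i(3i−2) = 3Σi² − 2Σi over i = 1..38.
Σi = 741 and Σi² = 19019.
3·19019 − 2·741 = 55575.

55575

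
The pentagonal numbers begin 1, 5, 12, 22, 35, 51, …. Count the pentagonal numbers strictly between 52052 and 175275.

155

The n-th pentagonal number is n(3n−1)/2.
Smallest index with value > 52052: n = 187 (giving 52360).
Largest index with value < 175275: n = 341 (giving 174251).
Indices 187 through 341: 155 terms.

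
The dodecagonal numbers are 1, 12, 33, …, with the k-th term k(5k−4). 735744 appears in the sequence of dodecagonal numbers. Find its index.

384

Set n(5n−4) = 735744, giving 5n² − 4n − 735744 = 0.
The discriminant is 16 + 20·735744 = 14714896, and √14714896 = 3836.
So n = (4 + 3836) / 10 = 3840/10 = 384.
Check: 384·(5·384 − 4) = 735744. ✓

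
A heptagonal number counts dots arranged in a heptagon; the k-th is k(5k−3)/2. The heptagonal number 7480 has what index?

55

Set n(5n−3)/2 = 7480, giving 5n² − 3n − 14960 = 0.
The discriminant is 9 + 40·7480 = 299209, and √299209 = 547.
So n = (3 + 547) / 10 = 550/10 = 55.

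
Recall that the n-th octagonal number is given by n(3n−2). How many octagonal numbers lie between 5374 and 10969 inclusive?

18

The n-th octagonal number is n(3n−2).
Smallest index with value ≥ 5374: n = 43 (giving 5461).
Largest index with value ≤ 10969: n = 60 (giving 10680).
Indices 43 through 60: 18 terms.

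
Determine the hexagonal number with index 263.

The 263rd hexagonal number is n(2n−1) with n = 263.
263·(2·263 − 1) = 263·525 = 138075.

138075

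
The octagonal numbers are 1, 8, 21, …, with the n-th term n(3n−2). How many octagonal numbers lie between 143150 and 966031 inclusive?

The n-th octagonal number is n(3n−2).
Smallest index with value ≥ 143150: n = 219 (giving 143445).
Largest index with value ≤ 966031: n = 567 (giving 963333).
Indices 219 through 567: 349 terms.

349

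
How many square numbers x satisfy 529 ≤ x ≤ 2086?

The n-th square number is n².
Smallest index with value ≥ 529: n = 23 (giving 529).
Largest index with value ≤ 2086: n = 45 (giving 2025).
Indices 23 through 45: 23 terms.

23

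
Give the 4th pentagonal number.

The 4th pentagonal number is n(3n−1)/2 with n = 4.
4·(3·4 − 1)/2 = 4·11/2 = 22.

22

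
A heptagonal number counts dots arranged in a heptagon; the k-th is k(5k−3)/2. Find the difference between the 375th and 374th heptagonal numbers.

1871

Consecutive heptagonal numbers differ by 5n − 4: here 5·375 − 4 = 1871.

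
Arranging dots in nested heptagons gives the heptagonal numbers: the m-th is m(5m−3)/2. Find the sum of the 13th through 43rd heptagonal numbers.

Σ i(5i−3)/2 = (5Σi² − 3Σi) / 2 over i = 13..43.
Σi = 946 − 78 = 868 and Σi² = 27434 − 650 = 26784.
(5·26784 − 3·868) / 2 = 131316/2 = 65658.

65658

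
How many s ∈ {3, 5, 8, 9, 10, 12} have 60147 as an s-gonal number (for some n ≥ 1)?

1

s = 3: P(3, 346) = 60031 and P(3, 347) = 60378; 60147 is not s-gonal.
s = 5: P(5, 200) = 59900 and P(5, 201) = 60501; 60147 is not s-gonal.
s = 8: P(8, 141) = 59361 and P(8, 142) = 60208; 60147 is not s-gonal.
s = 9: P(9, 131) = 59736 and P(9, 132) = 60654; 60147 is not s-gonal.
s = 10: P(10, 123) = 60147. ✓
s = 12: P(12, 110) = 60060 and P(12, 111) = 61161; 60147 is not s-gonal.
Hits: s ∈ {10} → 1.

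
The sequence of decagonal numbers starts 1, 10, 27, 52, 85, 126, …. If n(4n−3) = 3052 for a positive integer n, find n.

28

Set n(4n−3) = 3052, giving 4n² − 3n − 3052 = 0.
So n = (3 + 221) / 8 = 224/8 = 28.
Check: 28·(4·28 − 3) = 3052. ✓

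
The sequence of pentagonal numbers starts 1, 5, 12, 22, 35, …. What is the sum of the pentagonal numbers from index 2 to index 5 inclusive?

Σ i(3i−1)/2 = (3Σi² − Σi) / 2 over i = 2..5.
Σi = 15 − 1 = 14 and Σi² = 55 − 1 = 54.
(3·54 − 1·14) / 2 = 148/2 = 74.

74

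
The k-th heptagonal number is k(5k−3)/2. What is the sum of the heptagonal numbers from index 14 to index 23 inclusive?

8485

Σ i(5i−3)/2 = (5Σi² − 3Σi) / 2 over i = 14..23.
Σi = 276 − 91 = 185 and Σi² = 4324 − 819 = 3505.
(5·3505 − 3·185) / 2 = 16970/2 = 8485.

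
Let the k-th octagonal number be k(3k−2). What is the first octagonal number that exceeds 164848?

Solve n(3n−2) > 164848 for integer n.
The largest n with value ≤ 164848 is 234 (since 163800 ≤ 164848 < 165205), so the first above is n = 235, value 165205.

165205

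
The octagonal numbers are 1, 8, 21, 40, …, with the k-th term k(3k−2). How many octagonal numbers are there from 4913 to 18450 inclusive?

38

The n-th octagonal number is n(3n−2).
Smallest index with value ≥ 4913: n = 41 (giving 4961).
Largest index with value ≤ 18450: n = 78 (giving 18096).
Indices 41 through 78: 38 terms.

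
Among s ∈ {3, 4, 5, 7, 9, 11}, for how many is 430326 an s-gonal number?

1

s = 3: P(3, 927) = 430128 and P(3, 928) = 431056; 430326 is not s-gonal.
s = 4: P(4, 655) = 429025 and P(4, 656) = 430336; 430326 is not s-gonal.
s = 5: P(5, 535) = 429070 and P(5, 536) = 430676; 430326 is not s-gonal.
s = 7: P(7, 415) = 429940 and P(7, 416) = 432016; 430326 is not s-gonal.
s = 9: P(9, 351) = 430326. ✓
s = 11: P(11, 309) = 428583 and P(11, 310) = 431365; 430326 is not s-gonal.
Hits: s ∈ {9} → 1.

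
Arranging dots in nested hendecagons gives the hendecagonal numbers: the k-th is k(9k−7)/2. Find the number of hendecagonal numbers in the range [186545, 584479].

The n-th hendecagonal number is n(9n−7)/2.
Smallest index with value ≥ 186545: n = 204 (giving 186558).
Largest index with value ≤ 584479: n = 360 (giving 581940).
Indices 204 through 360: 157 terms.

157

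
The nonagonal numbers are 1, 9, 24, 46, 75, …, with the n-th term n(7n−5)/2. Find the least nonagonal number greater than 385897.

Solve n(7n−5)/2 > 385897 for integer n.
The largest n with value ≤ 385897 is 332 (since 384954 ≤ 385897 < 387279), so the first above is n = 333, value 387279.

387279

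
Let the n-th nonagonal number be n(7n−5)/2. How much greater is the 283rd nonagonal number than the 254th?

283·(7·283 − 5)/2 = 279604 and 254·(7·254 − 5)/2 = 225171.
Difference: 279604 − 225171 = 54433.

54433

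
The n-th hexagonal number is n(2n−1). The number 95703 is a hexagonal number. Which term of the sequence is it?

219

Set n(2n−1) = 95703, giving 2n² − n − 95703 = 0.
So n = (1 + 875) / 4 = 876/4 = 219.
Check: 219·(2·219 − 1) = 95703. ✓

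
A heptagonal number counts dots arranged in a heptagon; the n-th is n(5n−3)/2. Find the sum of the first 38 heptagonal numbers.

46436

Σ i(5i−3)/2 = (5Σi² − 3Σi) / 2 over i = 1..38.
Σi = 741 and Σi² = 19019.
(5·19019 − 3·741) / 2 = 92872/2 = 46436.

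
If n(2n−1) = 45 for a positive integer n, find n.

Set n(2n−1) = 45, giving 2n² − n − 45 = 0.
The discriminant is 1 + 8·45 = 361, and √361 = 19.
So n = (1 + 19) / 4 = 20/4 = 5.

5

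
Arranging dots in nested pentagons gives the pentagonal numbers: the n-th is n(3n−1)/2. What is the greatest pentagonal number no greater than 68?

Solve n(3n−1)/2 ≤ 68 for integer n.
n = 6 gives 51 ≤ 68, while n = 7 gives 70 > 68; so the answer is 51.

51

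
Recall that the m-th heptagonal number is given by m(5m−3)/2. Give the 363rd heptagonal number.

363·(5·363 − 3)/2 = 363·1812/2 = 363·906 = 328878.

328878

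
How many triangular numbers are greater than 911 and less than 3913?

The n-th triangular number is n(n+1)/2.
Smallest index with value > 911: n = 43 (giving 946).
Largest index with value < 3913: n = 87 (giving 3828).
Indices 43 through 87: 45 terms.

45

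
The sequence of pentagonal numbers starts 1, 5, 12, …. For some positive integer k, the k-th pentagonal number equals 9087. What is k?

Set n(3n−1)/2 = 9087, giving 3n² − n − 18174 = 0.
The discriminant is 1 + 24·9087 = 218089, and √218089 = 467.
So n = (1 + 467) / 6 = 468/6 = 78.

78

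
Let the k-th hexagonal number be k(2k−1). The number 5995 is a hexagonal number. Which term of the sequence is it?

55

Set n(2n−1) = 5995, giving 2n² − n − 5995 = 0.
So n = (1 + 219) / 4 = 220/4 = 55.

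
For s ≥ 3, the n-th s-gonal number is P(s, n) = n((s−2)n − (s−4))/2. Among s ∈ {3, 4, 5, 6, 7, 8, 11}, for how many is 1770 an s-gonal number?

2

s = 3: P(3, 59) = 1770. ✓
s = 4: P(4, 42) = 1764 and P(4, 43) = 1849; 1770 is not s-gonal.
s = 5: P(5, 34) = 1717 and P(5, 35) = 1820; 1770 is not s-gonal.
s = 6: P(6, 30) = 1770. ✓
s = 7: P(7, 26) = 1651 and P(7, 27) = 1782; 1770 is not s-gonal.
s = 8: P(8, 24) = 1680 and P(8, 25) = 1825; 1770 is not s-gonal.
s = 11: P(11, 20) = 1730 and P(11, 21) = 1911; 1770 is not s-gonal.
Hits: s ∈ {3, 6} → 2.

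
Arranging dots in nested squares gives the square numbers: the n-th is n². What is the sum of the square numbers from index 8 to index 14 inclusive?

875

Σ_{i=8}^{14} i² = 1015 − 140 = 875.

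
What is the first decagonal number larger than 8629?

Solve n(4n−3) > 8629 for integer n.
The largest n with value ≤ 8629 is 46 (since 8326 ≤ 8629 < 8695), so the first above is n = 47, value 8695.

8695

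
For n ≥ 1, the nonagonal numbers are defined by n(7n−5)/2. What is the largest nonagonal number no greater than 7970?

7944

Solve n(7n−5)/2 ≤ 7970 for integer n.
n = 48 gives 7944 ≤ 7970, while n = 49 gives 8281 > 7970; so the answer is 7944.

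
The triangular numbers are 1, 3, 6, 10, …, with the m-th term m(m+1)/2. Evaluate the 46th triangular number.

46·47/2 = 2162/2 = 1081.

1081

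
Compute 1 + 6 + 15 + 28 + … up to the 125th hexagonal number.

Σ i(2i−1) = 2Σi² − Σi over i = 1..125.
Σi = 7875 and Σi² = 658875.
2·658875 − 1·7875 = 1309875.

1309875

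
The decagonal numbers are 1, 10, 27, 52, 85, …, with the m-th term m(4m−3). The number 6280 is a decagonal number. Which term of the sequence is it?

Set n(4n−3) = 6280, giving 4n² − 3n − 6280 = 0.
So n = (3 + 317) / 8 = 320/8 = 40.

40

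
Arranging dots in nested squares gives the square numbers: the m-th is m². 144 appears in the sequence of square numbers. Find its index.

12

We need n² = 144, so n = √144 = 12.
Check: 12² = 144. ✓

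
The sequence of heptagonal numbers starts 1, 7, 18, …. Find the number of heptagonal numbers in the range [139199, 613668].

The n-th heptagonal number is n(5n−3)/2.
Smallest index with value ≥ 139199: n = 237 (giving 140067).
Largest index with value ≤ 613668: n = 495 (giving 611820).
Indices 237 through 495: 259 terms.

259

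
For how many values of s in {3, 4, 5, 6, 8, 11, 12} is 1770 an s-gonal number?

2

s = 3: P(3, 59) = 1770. ✓
s = 4: P(4, 42) = 1764 and P(4, 43) = 1849; 1770 is not s-gonal.
s = 5: P(5, 34) = 1717 and P(5, 35) = 1820; 1770 is not s-gonal.
s = 6: P(6, 30) = 1770. ✓
s = 8: P(8, 24) = 1680 and P(8, 25) = 1825; 1770 is not s-gonal.
s = 11: P(11, 20) = 1730 and P(11, 21) = 1911; 1770 is not s-gonal.
s = 12: P(12, 19) = 1729 and P(12, 20) = 1920; 1770 is not s-gonal.
Hits: s ∈ {3, 6} → 2.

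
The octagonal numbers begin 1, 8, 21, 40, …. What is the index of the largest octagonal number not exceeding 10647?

Solve n(3n−2) ≤ 10647 for integer n.
n = 59 gives 10325 ≤ 10647, while n = 60 gives 10680 > 10647; so the answer is index 59.

59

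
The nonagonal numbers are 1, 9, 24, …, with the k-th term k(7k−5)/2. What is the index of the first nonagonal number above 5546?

Solve n(7n−5)/2 > 5546 for integer n.
The largest n with value ≤ 5546 is 40 (since 5500 ≤ 5546 < 5781), so the first above is n = 41, value 5781.

41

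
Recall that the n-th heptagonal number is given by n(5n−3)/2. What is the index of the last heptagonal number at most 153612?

248

Solve n(5n−3)/2 ≤ 153612 for integer n.
n = 248 gives 153388 ≤ 153612, while n = 249 gives 154629 > 153612; so the answer is index 248.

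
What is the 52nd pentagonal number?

4030

The 52nd pentagonal number is n(3n−1)/2 with n = 52.
52·(3·52 − 1)/2 = 52·155/2 = 4030.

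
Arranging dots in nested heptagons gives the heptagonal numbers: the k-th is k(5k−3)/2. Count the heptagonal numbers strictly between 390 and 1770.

The n-th heptagonal number is n(5n−3)/2.
Smallest index with value > 390: n = 13 (giving 403).
Largest index with value < 1770: n = 26 (giving 1651).
Indices 13 through 26: 14 terms.

14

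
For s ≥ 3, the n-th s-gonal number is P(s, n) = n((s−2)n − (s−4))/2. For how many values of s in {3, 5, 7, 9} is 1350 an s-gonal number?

1

s = 3: P(3, 51) = 1326 and P(3, 52) = 1378; 1350 is not s-gonal.
s = 5: P(5, 30) = 1335 and P(5, 31) = 1426; 1350 is not s-gonal.
s = 7: P(7, 23) = 1288 and P(7, 24) = 1404; 1350 is not s-gonal.
s = 9: P(9, 20) = 1350. ✓
Hits: s ∈ {9} → 1.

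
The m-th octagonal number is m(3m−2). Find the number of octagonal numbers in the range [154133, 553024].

The n-th octagonal number is n(3n−2).
Smallest index with value ≥ 154133: n = 227 (giving 154133).
Largest index with value ≤ 553024: n = 429 (giving 551265).
Indices 227 through 429: 203 terms.

203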